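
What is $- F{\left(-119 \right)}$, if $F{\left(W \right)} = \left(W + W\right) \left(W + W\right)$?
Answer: $-56644$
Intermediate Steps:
$F{\left(W \right)} = 4 W^{2}$ ($F{\left(W \right)} = 2 W 2 W = 4 W^{2}$)
$- F{\left(-119 \right)} = - 4 \left(-119\right)^{2} = - 4 \cdot 14161 = \left(-1\right) 56644 = -56644$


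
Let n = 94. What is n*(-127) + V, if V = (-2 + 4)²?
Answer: -11934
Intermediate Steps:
V = 4 (V = 2² = 4)
n*(-127) + V = 94*(-127) + 4 = -11938 + 4 = -11934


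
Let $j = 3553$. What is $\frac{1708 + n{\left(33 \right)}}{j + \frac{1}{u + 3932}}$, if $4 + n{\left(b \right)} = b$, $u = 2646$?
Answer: $\frac{3808662}{7790545} \approx 0.48888$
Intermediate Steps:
$n{\left(b \right)} = -4 + b$
$\frac{1708 + n{\left(33 \right)}}{j + \frac{1}{u + 3932}} = \frac{1708 + \left(-4 + 33\right)}{3553 + \frac{1}{2646 + 3932}} = \frac{1708 + 29}{3553 + \frac{1}{6578}} = \frac{1737}{3553 + \frac{1}{6578}} = \frac{1737}{\frac{23371635}{6578}} = 1737 \cdot \frac{6578}{23371635} = \frac{3808662}{7790545}$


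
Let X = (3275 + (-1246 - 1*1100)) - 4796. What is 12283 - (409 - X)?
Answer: 8007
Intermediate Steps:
X = -3867 (X = (3275 + (-1246 - 1100)) - 4796 = (3275 - 2346) - 4796 = 929 - 4796 = -3867)
12283 - (409 - X) = 12283 - (409 - 1*(-3867)) = 12283 - (409 + 3867) = 12283 - 1*4276 = 12283 - 4276 = 8007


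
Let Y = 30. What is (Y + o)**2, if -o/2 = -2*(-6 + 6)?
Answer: 900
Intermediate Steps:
o = 0 (o = -(-4)*(-6 + 6) = -(-4)*0 = -2*0 = 0)
(Y + o)**2 = (30 + 0)**2 = 30**2 = 900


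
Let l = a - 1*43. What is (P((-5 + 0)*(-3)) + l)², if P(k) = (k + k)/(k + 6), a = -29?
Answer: 244036/49 ≈ 4980.3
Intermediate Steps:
P(k) = 2*k/(6 + k) (P(k) = (2*k)/(6 + k) = 2*k/(6 + k))
l = -72 (l = -29 - 1*43 = -29 - 43 = -72)
(P((-5 + 0)*(-3)) + l)² = (2*((-5 + 0)*(-3))/(6 + (-5 + 0)*(-3)) - 72)² = (2*(-5*(-3))/(6 - 5*(-3)) - 72)² = (2*15/(6 + 15) - 72)² = (2*15/21 - 72)² = (2*15*(1/21) - 72)² = (10/7 - 72)² = (-494/7)² = 244036/49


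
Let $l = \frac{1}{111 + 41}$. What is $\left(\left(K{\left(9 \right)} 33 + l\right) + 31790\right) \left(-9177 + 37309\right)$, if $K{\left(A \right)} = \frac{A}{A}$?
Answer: $\frac{34019303201}{38} \approx 8.9524 \cdot 10^{8}$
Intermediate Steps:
$K{\left(A \right)} = 1$
$l = \frac{1}{152} \approx 0.0065789$
$\left(\left(K{\left(9 \right)} 33 + l\right) + 31790\right) \left(-9177 + 37309\right) = \left(\left(1 \cdot 33 + \frac{1}{152}\right) + 31790\right) \left(-9177 + 37309\right) = \left(\left(33 + \frac{1}{152}\right) + 31790\right) 28132 = \left(\frac{5017}{152} + 31790\right) 28132 = \frac{4837097}{152} \cdot 28132 = \frac{34019303201}{38}$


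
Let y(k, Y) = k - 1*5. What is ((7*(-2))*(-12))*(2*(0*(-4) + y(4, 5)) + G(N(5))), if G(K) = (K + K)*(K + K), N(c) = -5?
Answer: 16464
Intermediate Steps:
y(k, Y) = -5 + k (y(k, Y) = k - 5 = -5 + k)
G(K) = 4*K**2 (G(K) = (2*K)*(2*K) = 4*K**2)
((7*(-2))*(-12))*(2*(0*(-4) + y(4, 5)) + G(N(5))) = ((7*(-2))*(-12))*(2*(0*(-4) + (-5 + 4)) + 4*(-5)**2) = (-14*(-12))*(2*(0 - 1) + 4*25) = 168*(2*(-1) + 100) = 168*(-2 + 100) = 168*98 = 16464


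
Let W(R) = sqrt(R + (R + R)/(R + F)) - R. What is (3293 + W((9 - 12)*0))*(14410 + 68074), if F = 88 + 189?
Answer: 271619812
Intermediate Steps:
F = 277
W(R) = sqrt(R + 2*R/(277 + R)) - R (W(R) = sqrt(R + (R + R)/(R + 277)) - R = sqrt(R + (2*R)/(277 + R)) - R = sqrt(R + 2*R/(277 + R)) - R)
(3293 + W((9 - 12)*0))*(14410 + 68074) = (3293 + (sqrt(((9 - 12)*0)*(279 + (9 - 12)*0)/(277 + (9 - 12)*0)) - (9 - 12)*0))*(14410 + 68074) = (3293 + (sqrt((-3*0)*(279 - 3*0)/(277 - 3*0)) - (-3)*0))*82484 = (3293 + (sqrt(0*(279 + 0)/(277 + 0)) - 1*0))*82484 = (3293 + (sqrt(0*279/277) + 0))*82484 = (3293 + (sqrt(0*(1/277)*279) + 0))*82484 = (3293 + (sqrt(0) + 0))*82484 = (3293 + (0 + 0))*82484 = (3293 + 0)*82484 = 3293*82484 = 271619812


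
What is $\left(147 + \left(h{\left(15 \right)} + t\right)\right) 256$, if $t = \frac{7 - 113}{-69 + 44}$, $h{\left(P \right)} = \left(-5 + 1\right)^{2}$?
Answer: $\frac{1070336}{25} \approx 42813.0$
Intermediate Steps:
$h{\left(P \right)} = 16$ ($h{\left(P \right)} = \left(-4\right)^{2} = 16$)
$t = \frac{106}{25}$ ($t = - \frac{106}{-25} = \left(-106\right) \left(- \frac{1}{25}\right) = \frac{106}{25} \approx 4.24$)
$\left(147 + \left(h{\left(15 \right)} + t\right)\right) 256 = \left(147 + \left(16 + \frac{106}{25}\right)\right) 256 = \left(147 + \frac{506}{25}\right) 256 = \frac{4181}{25} \cdot 256 = \frac{1070336}{25}$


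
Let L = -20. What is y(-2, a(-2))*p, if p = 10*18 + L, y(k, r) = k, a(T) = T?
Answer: -320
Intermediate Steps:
p = 160 (p = 10*18 - 20 = 180 - 20 = 160)
y(-2, a(-2))*p = -2*160 = -320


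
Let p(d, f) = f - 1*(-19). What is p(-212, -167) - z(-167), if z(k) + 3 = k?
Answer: 22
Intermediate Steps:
z(k) = -3 + k
p(d, f) = 19 + f (p(d, f) = f + 19 = 19 + f)
p(-212, -167) - z(-167) = (19 - 167) - (-3 - 167) = -148 - 1*(-170) = -148 + 170 = 22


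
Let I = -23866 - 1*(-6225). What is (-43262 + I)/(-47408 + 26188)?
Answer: 60903/21220 ≈ 2.8701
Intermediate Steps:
I = -17641 (I = -23866 + 6225 = -17641)
(-43262 + I)/(-47408 + 26188) = (-43262 - 17641)/(-47408 + 26188) = -60903/(-21220) = -60903*(-1/21220) = 60903/21220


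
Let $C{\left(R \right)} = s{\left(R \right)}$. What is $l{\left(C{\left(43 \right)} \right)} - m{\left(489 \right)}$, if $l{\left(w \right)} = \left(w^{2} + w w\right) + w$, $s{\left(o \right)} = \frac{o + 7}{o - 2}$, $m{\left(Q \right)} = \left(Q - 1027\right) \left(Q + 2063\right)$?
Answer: $\frac{2307979706}{1681} \approx 1.373 \cdot 10^{6}$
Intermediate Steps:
$m{\left(Q \right)} = \left(-1027 + Q\right) \left(2063 + Q\right)$
$s{\left(o \right)} = \frac{7 + o}{-2 + o}$
$C{\left(R \right)} = \frac{7 + R}{-2 + R}$
$l{\left(w \right)} = w + 2 w^{2}$ ($l{\left(w \right)} = \left(w^{2} + w^{2}\right) + w = 2 w^{2} + w = w + 2 w^{2}$)
$l{\left(C{\left(43 \right)} \right)} - m{\left(489 \right)} = \frac{7 + 43}{-2 + 43} \left(1 + 2 \frac{7 + 43}{-2 + 43}\right) - \left(-2118701 + 489^{2} + 1036 \cdot 489\right) = \frac{1}{41} \cdot 50 \left(1 + 2 \cdot \frac{1}{41} \cdot 50\right) - \left(-2118701 + 239121 + 506604\right) = \frac{1}{41} \cdot 50 \left(1 + 2 \cdot \frac{1}{41} \cdot 50\right) - -1372976 = \frac{50 \left(1 + 2 \cdot \frac{50}{41}\right)}{41} + 1372976 = \frac{50 \left(1 + \frac{100}{41}\right)}{41} + 1372976 = \frac{50}{41} \cdot \frac{141}{41} + 1372976 = \frac{7050}{1681} + 1372976 = \frac{2307979706}{1681}$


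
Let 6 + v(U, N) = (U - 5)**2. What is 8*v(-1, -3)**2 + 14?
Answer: 7214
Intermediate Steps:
v(U, N) = -6 + (-5 + U)**2 (v(U, N) = -6 + (U - 5)**2 = -6 + (-5 + U)**2)
8*v(-1, -3)**2 + 14 = 8*(-6 + (-5 - 1)**2)**2 + 14 = 8*(-6 + (-6)**2)**2 + 14 = 8*(-6 + 36)**2 + 14 = 8*30**2 + 14 = 8*900 + 14 = 7200 + 14 = 7214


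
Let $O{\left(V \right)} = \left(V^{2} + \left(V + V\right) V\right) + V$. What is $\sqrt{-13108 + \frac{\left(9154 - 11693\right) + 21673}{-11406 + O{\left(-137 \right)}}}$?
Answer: $\frac{i \sqrt{18189168718}}{1178} \approx 114.49 i$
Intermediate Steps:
$O{\left(V \right)} = V + 3 V^{2}$ ($O{\left(V \right)} = \left(V^{2} + 2 V V\right) + V = \left(V^{2} + 2 V^{2}\right) + V = 3 V^{2} + V = V + 3 V^{2}$)
$\sqrt{-13108 + \frac{\left(9154 - 11693\right) + 21673}{-11406 + O{\left(-137 \right)}}} = \sqrt{-13108 + \frac{\left(9154 - 11693\right) + 21673}{-11406 - 137 \left(1 + 3 \left(-137\right)\right)}} = \sqrt{-13108 + \frac{-2539 + 21673}{-11406 - 137 \left(1 - 411\right)}} = \sqrt{-13108 + \frac{19134}{-11406 - -56170}} = \sqrt{-13108 + \frac{19134}{-11406 + 56170}} = \sqrt{-13108 + \frac{19134}{44764}} = \sqrt{-13108 + 19134 \cdot \frac{1}{44764}} = \sqrt{-13108 + \frac{9567}{22382}} = \sqrt{- \frac{293373689}{22382}} = \frac{i \sqrt{18189168718}}{1178}$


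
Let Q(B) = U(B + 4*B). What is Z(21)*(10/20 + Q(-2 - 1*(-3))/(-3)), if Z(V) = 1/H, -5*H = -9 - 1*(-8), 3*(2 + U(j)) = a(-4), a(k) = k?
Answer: 145/18 ≈ 8.0556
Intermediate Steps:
U(j) = -10/3 (U(j) = -2 + (⅓)*(-4) = -2 - 4/3 = -10/3)
H = ⅕ (H = -(-9 - 1*(-8))/5 = -(-9 + 8)/5 = -⅕*(-1) = ⅕ ≈ 0.20000)
Q(B) = -10/3
Z(V) = 5 (Z(V) = 1/(⅕) = 5)
Z(21)*(10/20 + Q(-2 - 1*(-3))/(-3)) = 5*(10/20 - 10/3/(-3)) = 5*(10*(1/20) - 10/3*(-⅓)) = 5*(½ + 10/9) = 5*(29/18) = 145/18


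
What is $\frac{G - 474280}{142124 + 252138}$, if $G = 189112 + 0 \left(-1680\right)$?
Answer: $- \frac{142584}{197131} \approx -0.7233$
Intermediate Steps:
$G = 189112$ ($G = 189112 + 0 = 189112$)
$\frac{G - 474280}{142124 + 252138} = \frac{189112 - 474280}{142124 + 252138} = - \frac{285168}{394262} = \left(-285168\right) \frac{1}{394262} = - \frac{142584}{197131}$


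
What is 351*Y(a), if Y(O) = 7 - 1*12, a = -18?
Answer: -1755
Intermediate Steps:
Y(O) = -5 (Y(O) = 7 - 12 = -5)
351*Y(a) = 351*(-5) = -1755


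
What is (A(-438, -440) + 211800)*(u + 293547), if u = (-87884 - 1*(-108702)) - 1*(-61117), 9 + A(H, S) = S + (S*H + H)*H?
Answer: -31543553810530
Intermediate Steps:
A(H, S) = -9 + S + H*(H + H*S) (A(H, S) = -9 + (S + (S*H + H)*H) = -9 + (S + (H*S + H)*H) = -9 + (S + (H + H*S)*H) = -9 + (S + H*(H + H*S)) = -9 + S + H*(H + H*S))
u = 81935 (u = (-87884 + 108702) + 61117 = 20818 + 61117 = 81935)
(A(-438, -440) + 211800)*(u + 293547) = ((-9 - 440 + (-438)² - 440*(-438)²) + 211800)*(81935 + 293547) = ((-9 - 440 + 191844 - 440*191844) + 211800)*375482 = ((-9 - 440 + 191844 - 84411360) + 211800)*375482 = (-84219965 + 211800)*375482 = -84008165*375482 = -31543553810530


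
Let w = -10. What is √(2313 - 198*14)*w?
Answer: -30*I*√51 ≈ -214.24*I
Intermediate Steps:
√(2313 - 198*14)*w = √(2313 - 198*14)*(-10) = √(2313 - 2772)*(-10) = √(-459)*(-10) = (3*I*√51)*(-10) = -30*I*√51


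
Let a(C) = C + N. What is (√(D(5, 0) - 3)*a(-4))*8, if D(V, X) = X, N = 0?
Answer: -32*I*√3 ≈ -55.426*I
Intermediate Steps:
a(C) = C (a(C) = C + 0 = C)
(√(D(5, 0) - 3)*a(-4))*8 = (√(0 - 3)*(-4))*8 = (√(-3)*(-4))*8 = ((I*√3)*(-4))*8 = -4*I*√3*8 = -32*I*√3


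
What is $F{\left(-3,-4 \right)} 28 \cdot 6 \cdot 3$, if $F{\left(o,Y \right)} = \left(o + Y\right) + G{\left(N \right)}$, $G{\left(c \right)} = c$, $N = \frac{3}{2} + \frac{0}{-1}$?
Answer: $-2772$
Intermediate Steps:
$N = \frac{3}{2}$ ($N = 3 \cdot \frac{1}{2} + 0 \left(-1\right) = \frac{3}{2} + 0 = \frac{3}{2} \approx 1.5$)
$F{\left(o,Y \right)} = \frac{3}{2} + Y + o$ ($F{\left(o,Y \right)} = \left(o + Y\right) + \frac{3}{2} = \left(Y + o\right) + \frac{3}{2} = \frac{3}{2} + Y + o$)
$F{\left(-3,-4 \right)} 28 \cdot 6 \cdot 3 = \left(\frac{3}{2} - 4 - 3\right) 28 \cdot 6 \cdot 3 = \left(- \frac{11}{2}\right) 28 \cdot 18 = \left(-154\right) 18 = -2772$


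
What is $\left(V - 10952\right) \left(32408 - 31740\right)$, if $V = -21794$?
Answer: $-21874328$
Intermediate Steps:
$\left(V - 10952\right) \left(32408 - 31740\right) = \left(-21794 - 10952\right) \left(32408 - 31740\right) = \left(-32746\right) 668 = -21874328$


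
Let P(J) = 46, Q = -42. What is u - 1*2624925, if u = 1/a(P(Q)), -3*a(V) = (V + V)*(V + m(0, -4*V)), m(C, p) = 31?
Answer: -18594968703/7084 ≈ -2.6249e+6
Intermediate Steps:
a(V) = -2*V*(31 + V)/3 (a(V) = -(V + V)*(V + 31)/3 = -2*V*(31 + V)/3)
u = -3/7084 (u = 1/(-⅔*46*(31 + 46)) = 1/(-⅔*46*77) = 1/(-7084/3) = -3/7084 ≈ -0.00042349)
u - 1*2624925 = -3/7084 - 1*2624925 = -3/7084 - 2624925 = -18594968703/7084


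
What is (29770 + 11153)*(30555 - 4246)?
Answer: 1076643207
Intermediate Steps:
(29770 + 11153)*(30555 - 4246) = 40923*26309 = 1076643207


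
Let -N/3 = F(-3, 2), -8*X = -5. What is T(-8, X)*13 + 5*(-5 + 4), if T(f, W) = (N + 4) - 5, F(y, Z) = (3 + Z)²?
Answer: -993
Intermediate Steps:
X = 5/8 (X = -⅛*(-5) = 5/8 ≈ 0.62500)
N = -75 (N = -3*(3 + 2)² = -3*5² = -3*25 = -75)
T(f, W) = -76 (T(f, W) = (-75 + 4) - 5 = -71 - 5 = -76)
T(-8, X)*13 + 5*(-5 + 4) = -76*13 + 5*(-5 + 4) = -988 + 5*(-1) = -988 - 5 = -993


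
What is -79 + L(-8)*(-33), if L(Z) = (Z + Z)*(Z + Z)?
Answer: -8527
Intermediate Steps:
L(Z) = 4*Z² (L(Z) = (2*Z)*(2*Z) = 4*Z²)
-79 + L(-8)*(-33) = -79 + (4*(-8)²)*(-33) = -79 + (4*64)*(-33) = -79 + 256*(-33) = -79 - 8448 = -8527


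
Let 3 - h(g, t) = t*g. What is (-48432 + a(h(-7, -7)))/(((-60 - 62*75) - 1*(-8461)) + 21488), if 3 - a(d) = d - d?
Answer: -16143/8413 ≈ -1.9188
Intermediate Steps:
h(g, t) = 3 - g*t (h(g, t) = 3 - t*g = 3 - g*t)
a(d) = 3 (a(d) = 3 - (d - d) = 3 - 1*0 = 3 + 0 = 3)
(-48432 + a(h(-7, -7)))/(((-60 - 62*75) - 1*(-8461)) + 21488) = (-48432 + 3)/(((-60 - 62*75) - 1*(-8461)) + 21488) = -48429/(((-60 - 4650) + 8461) + 21488) = -48429/((-4710 + 8461) + 21488) = -48429/(3751 + 21488) = -48429/25239 = -48429*1/25239 = -16143/8413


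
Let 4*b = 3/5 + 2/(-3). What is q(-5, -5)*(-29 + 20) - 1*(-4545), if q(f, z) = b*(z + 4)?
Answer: 90897/20 ≈ 4544.9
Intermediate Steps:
b = -1/60 (b = (3/5 + 2/(-3))/4 = (3*(1/5) + 2*(-1/3))/4 = (3/5 - 2/3)/4 = (1/4)*(-1/15) = -1/60 ≈ -0.016667)
q(f, z) = -1/15 - z/60 (q(f, z) = -(z + 4)/60 = -(4 + z)/60 = -1/15 - z/60)
q(-5, -5)*(-29 + 20) - 1*(-4545) = (-1/15 - 1/60*(-5))*(-29 + 20) - 1*(-4545) = (-1/15 + 1/12)*(-9) + 4545 = (1/60)*(-9) + 4545 = -3/20 + 4545 = 90897/20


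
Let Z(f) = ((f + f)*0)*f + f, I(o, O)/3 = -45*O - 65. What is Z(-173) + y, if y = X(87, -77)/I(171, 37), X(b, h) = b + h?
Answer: -89788/519 ≈ -173.00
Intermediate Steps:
I(o, O) = -195 - 135*O (I(o, O) = 3*(-45*O - 65) = 3*(-65 - 45*O) = -195 - 135*O)
Z(f) = f (Z(f) = ((2*f)*0)*f + f = 0*f + f = 0 + f = f)
y = -1/519 (y = (87 - 77)/(-195 - 135*37) = 10/(-195 - 4995) = 10/(-5190) = 10*(-1/5190) = -1/519 ≈ -0.0019268)
Z(-173) + y = -173 - 1/519 = -89788/519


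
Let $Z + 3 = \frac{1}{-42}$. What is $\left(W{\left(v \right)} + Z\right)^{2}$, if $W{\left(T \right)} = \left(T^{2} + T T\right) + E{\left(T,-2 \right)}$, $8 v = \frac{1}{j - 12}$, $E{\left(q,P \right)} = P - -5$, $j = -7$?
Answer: $\frac{33120025}{58850878464} \approx 0.00056278$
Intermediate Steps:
$E{\left(q,P \right)} = 5 + P$ ($E{\left(q,P \right)} = P + 5 = 5 + P$)
$Z = - \frac{127}{42}$ ($Z = -3 + \frac{1}{-42} = -3 - \frac{1}{42} = - \frac{127}{42} \approx -3.0238$)
$v = - \frac{1}{152}$ ($v = \frac{1}{8 \left(-7 - 12\right)} = \frac{1}{8 \left(-19\right)} = \frac{1}{8} \left(- \frac{1}{19}\right) = - \frac{1}{152} \approx -0.0065789$)
$W{\left(T \right)} = 3 + 2 T^{2}$ ($W{\left(T \right)} = \left(T^{2} + T T\right) + \left(5 - 2\right) = \left(T^{2} + T^{2}\right) + 3 = 2 T^{2} + 3 = 3 + 2 T^{2}$)
$\left(W{\left(v \right)} + Z\right)^{2} = \left(\left(3 + 2 \left(- \frac{1}{152}\right)^{2}\right) - \frac{127}{42}\right)^{2} = \left(\left(3 + 2 \cdot \frac{1}{23104}\right) - \frac{127}{42}\right)^{2} = \left(\left(3 + \frac{1}{11552}\right) - \frac{127}{42}\right)^{2} = \left(\frac{34657}{11552} - \frac{127}{42}\right)^{2} = \left(- \frac{5755}{242592}\right)^{2} = \frac{33120025}{58850878464}$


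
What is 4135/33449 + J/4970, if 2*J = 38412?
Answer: 331486222/83120765 ≈ 3.9880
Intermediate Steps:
J = 19206 (J = (½)*38412 = 19206)
4135/33449 + J/4970 = 4135/33449 + 19206/4970 = 4135*(1/33449) + 19206*(1/4970) = 4135/33449 + 9603/2485 = 331486222/83120765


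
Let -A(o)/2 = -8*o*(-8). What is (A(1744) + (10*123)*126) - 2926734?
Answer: -2994986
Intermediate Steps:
A(o) = -128*o (A(o) = -2*(-8*o)*(-8) = -128*o)
(A(1744) + (10*123)*126) - 2926734 = (-128*1744 + (10*123)*126) - 2926734 = (-223232 + 1230*126) - 2926734 = (-223232 + 154980) - 2926734 = -68252 - 2926734 = -2994986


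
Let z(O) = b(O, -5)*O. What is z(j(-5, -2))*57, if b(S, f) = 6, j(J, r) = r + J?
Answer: -2394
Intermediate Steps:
j(J, r) = J + r
z(O) = 6*O
z(j(-5, -2))*57 = (6*(-5 - 2))*57 = (6*(-7))*57 = -42*57 = -2394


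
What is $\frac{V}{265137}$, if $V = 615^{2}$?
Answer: $\frac{126075}{88379} \approx 1.4265$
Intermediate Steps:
$V = 378225$
$\frac{V}{265137} = \frac{378225}{265137} = 378225 \cdot \frac{1}{265137} = \frac{126075}{88379}$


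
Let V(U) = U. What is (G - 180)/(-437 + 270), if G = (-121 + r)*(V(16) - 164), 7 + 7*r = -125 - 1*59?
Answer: -152364/1169 ≈ -130.34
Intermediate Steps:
r = -191/7 (r = -1 + (-125 - 1*59)/7 = -1 + (-125 - 59)/7 = -1 + (1/7)*(-184) = -1 - 184/7 = -191/7 ≈ -27.286)
G = 153624/7 (G = (-121 - 191/7)*(16 - 164) = -1038/7*(-148) = 153624/7 ≈ 21946.)
(G - 180)/(-437 + 270) = (153624/7 - 180)/(-437 + 270) = (152364/7)/(-167) = (152364/7)*(-1/167) = -152364/1169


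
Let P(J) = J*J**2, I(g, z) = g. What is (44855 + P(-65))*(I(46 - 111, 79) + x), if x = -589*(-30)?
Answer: -4045100850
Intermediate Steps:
x = 17670
P(J) = J**3
(44855 + P(-65))*(I(46 - 111, 79) + x) = (44855 + (-65)**3)*((46 - 111) + 17670) = (44855 - 274625)*(-65 + 17670) = -229770*17605 = -4045100850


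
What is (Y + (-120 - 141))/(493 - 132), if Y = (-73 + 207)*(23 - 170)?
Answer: -19959/361 ≈ -55.288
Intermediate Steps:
Y = -19698 (Y = 134*(-147) = -19698)
(Y + (-120 - 141))/(493 - 132) = (-19698 + (-120 - 141))/(493 - 132) = (-19698 - 261)/361 = -19959*1/361 = -19959/361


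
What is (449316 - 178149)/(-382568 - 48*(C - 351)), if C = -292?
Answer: -271167/351704 ≈ -0.77101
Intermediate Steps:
(449316 - 178149)/(-382568 - 48*(C - 351)) = (449316 - 178149)/(-382568 - 48*(-292 - 351)) = 271167/(-382568 - 48*(-643)) = 271167/(-382568 + 30864) = 271167/(-351704) = 271167*(-1/351704) = -271167/351704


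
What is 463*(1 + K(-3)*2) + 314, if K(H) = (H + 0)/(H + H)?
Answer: 1240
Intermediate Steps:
K(H) = ½ (K(H) = H/((2*H)) = H*(1/(2*H)) = ½)
463*(1 + K(-3)*2) + 314 = 463*(1 + (½)*2) + 314 = 463*(1 + 1) + 314 = 463*2 + 314 = 926 + 314 = 1240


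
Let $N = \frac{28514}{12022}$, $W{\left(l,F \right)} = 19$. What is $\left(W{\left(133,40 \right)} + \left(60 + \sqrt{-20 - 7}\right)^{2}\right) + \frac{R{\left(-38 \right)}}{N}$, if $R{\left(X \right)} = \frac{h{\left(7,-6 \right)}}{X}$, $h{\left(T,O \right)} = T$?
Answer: $\frac{1945981395}{541766} + 360 i \sqrt{3} \approx 3591.9 + 623.54 i$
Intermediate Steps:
$R{\left(X \right)} = \frac{7}{X}$
$N = \frac{14257}{6011}$ ($N = 28514 \cdot \frac{1}{12022} = \frac{14257}{6011} \approx 2.3718$)
$\left(W{\left(133,40 \right)} + \left(60 + \sqrt{-20 - 7}\right)^{2}\right) + \frac{R{\left(-38 \right)}}{N} = \left(19 + \left(60 + \sqrt{-20 - 7}\right)^{2}\right) + \frac{7 \frac{1}{-38}}{\frac{14257}{6011}} = \left(19 + \left(60 + \sqrt{-27}\right)^{2}\right) + 7 \left(- \frac{1}{38}\right) \frac{6011}{14257} = \left(19 + \left(60 + 3 i \sqrt{3}\right)^{2}\right) - \frac{42077}{541766} = \frac{10251477}{541766} + \left(60 + 3 i \sqrt{3}\right)^{2}$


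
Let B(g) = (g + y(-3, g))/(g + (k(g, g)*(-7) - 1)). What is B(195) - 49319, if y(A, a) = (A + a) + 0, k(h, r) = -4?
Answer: -3649477/74 ≈ -49317.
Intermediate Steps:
y(A, a) = A + a
B(g) = (-3 + 2*g)/(27 + g) (B(g) = (g + (-3 + g))/(g + (-4*(-7) - 1)) = (-3 + 2*g)/(g + (28 - 1)) = (-3 + 2*g)/(g + 27) = (-3 + 2*g)/(27 + g))
B(195) - 49319 = (-3 + 2*195)/(27 + 195) - 49319 = (-3 + 390)/222 - 49319 = (1/222)*387 - 49319 = 129/74 - 49319 = -3649477/74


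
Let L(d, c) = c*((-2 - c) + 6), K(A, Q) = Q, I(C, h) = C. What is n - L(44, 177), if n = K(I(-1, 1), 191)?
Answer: 30812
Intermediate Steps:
L(d, c) = c*(4 - c)
n = 191
n - L(44, 177) = 191 - 177*(4 - 1*177) = 191 - 177*(4 - 177) = 191 - 177*(-173) = 191 - 1*(-30621) = 191 + 30621 = 30812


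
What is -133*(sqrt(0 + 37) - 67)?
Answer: 8911 - 133*sqrt(37) ≈ 8102.0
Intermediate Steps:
-133*(sqrt(0 + 37) - 67) = -133*(sqrt(37) - 67) = -133*(-67 + sqrt(37)) = 8911 - 133*sqrt(37)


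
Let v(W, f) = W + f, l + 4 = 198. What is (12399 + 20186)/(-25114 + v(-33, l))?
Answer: -32585/24953 ≈ -1.3059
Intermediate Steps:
l = 194 (l = -4 + 198 = 194)
(12399 + 20186)/(-25114 + v(-33, l)) = (12399 + 20186)/(-25114 + (-33 + 194)) = 32585/(-25114 + 161) = 32585/(-24953) = 32585*(-1/24953) = -32585/24953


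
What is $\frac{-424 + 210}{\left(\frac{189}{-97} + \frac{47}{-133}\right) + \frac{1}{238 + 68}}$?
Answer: $\frac{844809084}{9074075} \approx 93.101$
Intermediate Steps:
$\frac{-424 + 210}{\left(\frac{189}{-97} + \frac{47}{-133}\right) + \frac{1}{238 + 68}} = - \frac{214}{\left(189 \left(- \frac{1}{97}\right) + 47 \left(- \frac{1}{133}\right)\right) + \frac{1}{306}} = - \frac{214}{\left(- \frac{189}{97} - \frac{47}{133}\right) + \frac{1}{306}} = - \frac{214}{- \frac{29696}{12901} + \frac{1}{306}} = - \frac{214}{- \frac{9074075}{3947706}} = \left(-214\right) \left(- \frac{3947706}{9074075}\right) = \frac{844809084}{9074075}$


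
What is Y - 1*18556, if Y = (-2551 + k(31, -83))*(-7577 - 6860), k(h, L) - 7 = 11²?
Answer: 34962295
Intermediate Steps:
k(h, L) = 128 (k(h, L) = 7 + 11² = 7 + 121 = 128)
Y = 34980851 (Y = (-2551 + 128)*(-7577 - 6860) = -2423*(-14437) = 34980851)
Y - 1*18556 = 34980851 - 1*18556 = 34980851 - 18556 = 34962295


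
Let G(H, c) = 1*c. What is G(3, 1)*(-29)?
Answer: -29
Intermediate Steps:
G(H, c) = c
G(3, 1)*(-29) = 1*(-29) = -29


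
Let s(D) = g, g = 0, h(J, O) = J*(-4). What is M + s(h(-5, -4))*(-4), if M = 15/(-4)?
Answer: -15/4 ≈ -3.7500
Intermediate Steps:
h(J, O) = -4*J
M = -15/4 (M = 15*(-1/4) = -15/4 ≈ -3.7500)
s(D) = 0
M + s(h(-5, -4))*(-4) = -15/4 + 0*(-4) = -15/4 + 0 = -15/4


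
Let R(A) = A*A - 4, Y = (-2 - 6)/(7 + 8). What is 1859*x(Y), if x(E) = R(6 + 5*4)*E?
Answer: -3331328/5 ≈ -6.6627e+5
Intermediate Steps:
Y = -8/15 ≈ -0.53333
R(A) = -4 + A² (R(A) = A² - 4 = -4 + A²)
x(E) = 672*E (x(E) = (-4 + (6 + 5*4)²)*E = (-4 + (6 + 20)²)*E = (-4 + 26²)*E = (-4 + 676)*E = 672*E)
1859*x(Y) = 1859*(672*(-8/15)) = 1859*(-1792/5) = -3331328/5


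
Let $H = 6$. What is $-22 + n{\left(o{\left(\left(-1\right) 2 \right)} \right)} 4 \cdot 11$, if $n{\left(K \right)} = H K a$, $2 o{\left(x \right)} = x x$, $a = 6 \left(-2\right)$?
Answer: $-6358$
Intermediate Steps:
$a = -12$
$o{\left(x \right)} = \frac{x^{2}}{2}$ ($o{\left(x \right)} = \frac{x x}{2} = \frac{x^{2}}{2}$)
$n{\left(K \right)} = - 72 K$ ($n{\left(K \right)} = 6 K \left(-12\right) = - 72 K$)
$-22 + n{\left(o{\left(\left(-1\right) 2 \right)} \right)} 4 \cdot 11 = -22 + - 72 \frac{\left(\left(-1\right) 2\right)^{2}}{2} \cdot 4 \cdot 11 = -22 + - 72 \frac{\left(-2\right)^{2}}{2} \cdot 44 = -22 + - 72 \cdot \frac{1}{2} \cdot 4 \cdot 44 = -22 + \left(-72\right) 2 \cdot 44 = -22 - 6336 = -6358$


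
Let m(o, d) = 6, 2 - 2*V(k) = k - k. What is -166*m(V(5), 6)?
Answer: -996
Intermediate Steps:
V(k) = 1 (V(k) = 1 - (k - k)/2 = 1 - ½*0 = 1 + 0 = 1)
-166*m(V(5), 6) = -166*6 = -996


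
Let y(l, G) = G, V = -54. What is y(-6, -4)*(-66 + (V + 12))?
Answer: 432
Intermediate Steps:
y(-6, -4)*(-66 + (V + 12)) = -4*(-66 + (-54 + 12)) = -4*(-66 - 42) = -4*(-108) = 432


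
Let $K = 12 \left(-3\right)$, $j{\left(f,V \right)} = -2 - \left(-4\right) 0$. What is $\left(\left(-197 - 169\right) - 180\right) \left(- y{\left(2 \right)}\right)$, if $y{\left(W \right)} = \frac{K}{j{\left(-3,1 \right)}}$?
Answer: $9828$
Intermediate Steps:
$j{\left(f,V \right)} = -2$ ($j{\left(f,V \right)} = -2 - 0 = -2 + 0 = -2$)
$K = -36$
$y{\left(W \right)} = 18$ ($y{\left(W \right)} = - \frac{36}{-2} = \left(-36\right) \left(- \frac{1}{2}\right) = 18$)
$\left(\left(-197 - 169\right) - 180\right) \left(- y{\left(2 \right)}\right) = \left(\left(-197 - 169\right) - 180\right) \left(\left(-1\right) 18\right) = \left(-366 - 180\right) \left(-18\right) = \left(-546\right) \left(-18\right) = 9828$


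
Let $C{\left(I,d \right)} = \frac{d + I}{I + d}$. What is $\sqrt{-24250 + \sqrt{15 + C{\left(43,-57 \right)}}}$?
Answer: $3 i \sqrt{2694} \approx 155.71 i$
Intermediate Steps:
$C{\left(I,d \right)} = 1$ ($C{\left(I,d \right)} = \frac{I + d}{I + d} = 1$)
$\sqrt{-24250 + \sqrt{15 + C{\left(43,-57 \right)}}} = \sqrt{-24250 + \sqrt{15 + 1}} = \sqrt{-24250 + \sqrt{16}} = \sqrt{-24250 + 4} = \sqrt{-24246} = 3 i \sqrt{2694}$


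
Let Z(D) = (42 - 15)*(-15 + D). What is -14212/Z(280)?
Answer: -14212/7155 ≈ -1.9863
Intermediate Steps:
Z(D) = -405 + 27*D (Z(D) = 27*(-15 + D) = -405 + 27*D)
-14212/Z(280) = -14212/(-405 + 27*280) = -14212/(-405 + 7560) = -14212/7155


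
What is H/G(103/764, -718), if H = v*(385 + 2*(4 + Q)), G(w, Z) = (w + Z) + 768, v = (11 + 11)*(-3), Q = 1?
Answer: -19917480/38303 ≈ -520.00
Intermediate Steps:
v = -66 (v = 22*(-3) = -66)
G(w, Z) = 768 + Z + w (G(w, Z) = (Z + w) + 768 = 768 + Z + w)
H = -26070 (H = -66*(385 + 2*(4 + 1)) = -66*(385 + 2*5) = -66*(385 + 10) = -66*395 = -26070)
H/G(103/764, -718) = -26070/(768 - 718 + 103/764) = -26070/38303/764 = -26070*764/38303 = -19917480/38303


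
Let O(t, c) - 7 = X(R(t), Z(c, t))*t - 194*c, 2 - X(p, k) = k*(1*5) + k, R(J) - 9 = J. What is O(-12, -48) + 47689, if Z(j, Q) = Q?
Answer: 56120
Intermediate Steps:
R(J) = 9 + J
X(p, k) = 2 - 6*k (X(p, k) = 2 - (k*(1*5) + k) = 2 - (k*5 + k) = 2 - (5*k + k) = 2 - 6*k)
O(t, c) = 7 - 194*c + t*(2 - 6*t) (O(t, c) = 7 + ((2 - 6*t)*t - 194*c) = 7 + (t*(2 - 6*t) - 194*c) = 7 + (-194*c + t*(2 - 6*t)) = 7 - 194*c + t*(2 - 6*t))
O(-12, -48) + 47689 = (7 - 194*(-48) - 2*(-12)*(-1 + 3*(-12))) + 47689 = (7 + 9312 - 2*(-12)*(-1 - 36)) + 47689 = (7 + 9312 - 2*(-12)*(-37)) + 47689 = (7 + 9312 - 888) + 47689 = 8431 + 47689 = 56120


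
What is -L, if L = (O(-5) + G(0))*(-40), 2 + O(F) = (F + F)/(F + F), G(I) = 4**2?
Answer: 600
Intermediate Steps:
G(I) = 16
O(F) = -1 (O(F) = -2 + (F + F)/(F + F) = -2 + (2*F)/((2*F)) = -2 + (2*F)*(1/(2*F)) = -2 + 1 = -1)
L = -600 (L = (-1 + 16)*(-40) = 15*(-40) = -600)
-L = -1*(-600) = 600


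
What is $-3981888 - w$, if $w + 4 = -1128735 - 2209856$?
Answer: $-643293$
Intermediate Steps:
$w = -3338595$ ($w = -4 - 3338591 = -3338595$)
$-3981888 - w = -3981888 - -3338595 = -3981888 + 3338595 = -643293$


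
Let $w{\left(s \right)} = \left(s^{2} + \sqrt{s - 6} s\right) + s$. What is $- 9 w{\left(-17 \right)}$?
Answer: $-2448 + 153 i \sqrt{23} \approx -2448.0 + 733.76 i$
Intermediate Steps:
$w{\left(s \right)} = s + s^{2} + s \sqrt{-6 + s}$ ($w{\left(s \right)} = \left(s^{2} + \sqrt{-6 + s} s\right) + s = \left(s^{2} + s \sqrt{-6 + s}\right) + s = s + s^{2} + s \sqrt{-6 + s}$)
$- 9 w{\left(-17 \right)} = - 9 \left(- 17 \left(1 - 17 + \sqrt{-6 - 17}\right)\right) = - 9 \left(- 17 \left(1 - 17 + \sqrt{-23}\right)\right) = - 9 \left(- 17 \left(1 - 17 + i \sqrt{23}\right)\right) = - 9 \left(- 17 \left(-16 + i \sqrt{23}\right)\right) = - 9 \left(272 - 17 i \sqrt{23}\right) = -2448 + 153 i \sqrt{23}$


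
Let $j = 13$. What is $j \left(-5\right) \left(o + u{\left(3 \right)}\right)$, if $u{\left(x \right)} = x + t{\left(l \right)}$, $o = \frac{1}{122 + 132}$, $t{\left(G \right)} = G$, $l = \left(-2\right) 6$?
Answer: $\frac{148525}{254} \approx 584.74$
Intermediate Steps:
$l = -12$
$o = \frac{1}{254} \approx 0.003937$
$u{\left(x \right)} = -12 + x$ ($u{\left(x \right)} = x - 12 = -12 + x$)
$j \left(-5\right) \left(o + u{\left(3 \right)}\right) = 13 \left(-5\right) \left(\frac{1}{254} + \left(-12 + 3\right)\right) = - 65 \left(\frac{1}{254} - 9\right) = \left(-65\right) \left(- \frac{2285}{254}\right) = \frac{148525}{254}$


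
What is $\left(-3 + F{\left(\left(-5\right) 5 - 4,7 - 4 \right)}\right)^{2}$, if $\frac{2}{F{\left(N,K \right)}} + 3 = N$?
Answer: $\frac{2401}{256} \approx 9.3789$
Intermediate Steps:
$F{\left(N,K \right)} = \frac{2}{-3 + N}$
$\left(-3 + F{\left(\left(-5\right) 5 - 4,7 - 4 \right)}\right)^{2} = \left(-3 + \frac{2}{-3 - 29}\right)^{2} = \left(-3 + \frac{2}{-32}\right)^{2} = \left(-3 + 2 \left(- \frac{1}{32}\right)\right)^{2} = \left(-3 - \frac{1}{16}\right)^{2} = \left(- \frac{49}{16}\right)^{2} = \frac{2401}{256}$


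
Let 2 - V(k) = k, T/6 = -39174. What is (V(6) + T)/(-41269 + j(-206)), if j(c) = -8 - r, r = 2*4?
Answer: 235048/41285 ≈ 5.6933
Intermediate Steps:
T = -235044 (T = 6*(-39174) = -235044)
V(k) = 2 - k
r = 8
j(c) = -16 (j(c) = -8 - 1*8 = -8 - 8 = -16)
(V(6) + T)/(-41269 + j(-206)) = ((2 - 1*6) - 235044)/(-41269 - 16) = ((2 - 6) - 235044)/(-41285) = (-4 - 235044)*(-1/41285) = -235048*(-1/41285) = 235048/41285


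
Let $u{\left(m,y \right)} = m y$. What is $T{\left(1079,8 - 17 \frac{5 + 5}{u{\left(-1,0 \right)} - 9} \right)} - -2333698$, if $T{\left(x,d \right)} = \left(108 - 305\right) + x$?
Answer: $2334580$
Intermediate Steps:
$T{\left(x,d \right)} = -197 + x$
$T{\left(1079,8 - 17 \frac{5 + 5}{u{\left(-1,0 \right)} - 9} \right)} - -2333698 = \left(-197 + 1079\right) - -2333698 = 882 + 2333698 = 2334580$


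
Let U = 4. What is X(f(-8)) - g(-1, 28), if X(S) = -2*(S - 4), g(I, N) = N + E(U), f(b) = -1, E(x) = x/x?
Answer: -19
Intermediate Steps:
E(x) = 1
g(I, N) = 1 + N (g(I, N) = N + 1 = 1 + N)
X(S) = 8 - 2*S (X(S) = -2*(-4 + S) = 8 - 2*S)
X(f(-8)) - g(-1, 28) = (8 - 2*(-1)) - (1 + 28) = (8 + 2) - 1*29 = 10 - 29 = -19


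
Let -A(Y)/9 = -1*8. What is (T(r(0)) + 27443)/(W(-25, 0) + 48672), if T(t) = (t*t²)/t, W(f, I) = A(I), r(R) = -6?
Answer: 27479/48744 ≈ 0.56374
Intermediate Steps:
A(Y) = 72 (A(Y) = -(-9)*8 = -9*(-8) = 72)
W(f, I) = 72
T(t) = t² (T(t) = t³/t = t²)
(T(r(0)) + 27443)/(W(-25, 0) + 48672) = ((-6)² + 27443)/(72 + 48672) = (36 + 27443)/48744 = 27479*(1/48744) = 27479/48744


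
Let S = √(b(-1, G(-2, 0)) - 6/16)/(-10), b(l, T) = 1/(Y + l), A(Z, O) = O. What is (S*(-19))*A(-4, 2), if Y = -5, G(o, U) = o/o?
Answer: 19*I*√78/60 ≈ 2.7967*I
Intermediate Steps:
G(o, U) = 1
b(l, T) = 1/(-5 + l)
S = -I*√78/120 (S = √(1/(-5 - 1) - 6/16)/(-10) = √(1/(-6) - 6*1/16)*(-⅒) = √(-⅙ - 3/8)*(-⅒) = √(-13/24)*(-⅒) = (I*√78/12)*(-⅒) = -I*√78/120 ≈ -0.073598*I)
(S*(-19))*A(-4, 2) = (-I*√78/120*(-19))*2 = (19*I*√78/120)*2 = 19*I*√78/60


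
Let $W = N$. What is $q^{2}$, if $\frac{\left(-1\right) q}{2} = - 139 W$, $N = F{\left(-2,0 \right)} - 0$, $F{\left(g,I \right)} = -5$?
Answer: $1932100$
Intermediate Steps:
$N = -5$ ($N = -5 - 0 = -5 + 0 = -5$)
$W = -5$
$q = -1390$ ($q = - 2 \left(\left(-139\right) \left(-5\right)\right) = \left(-2\right) 695 = -1390$)
$q^{2} = \left(-1390\right)^{2} = 1932100$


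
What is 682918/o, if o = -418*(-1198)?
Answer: 341459/250382 ≈ 1.3638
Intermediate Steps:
o = 500764
682918/o = 682918/500764 = 682918*(1/500764) = 341459/250382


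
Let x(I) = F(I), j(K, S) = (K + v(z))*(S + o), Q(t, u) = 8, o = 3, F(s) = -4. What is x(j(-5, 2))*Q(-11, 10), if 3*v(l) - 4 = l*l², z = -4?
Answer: -32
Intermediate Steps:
v(l) = 4/3 + l³/3 (v(l) = 4/3 + (l*l²)/3 = 4/3 + l³/3)
j(K, S) = (-20 + K)*(3 + S) (j(K, S) = (K + (4/3 + (⅓)*(-4)³))*(S + 3) = (K + (4/3 + (⅓)*(-64)))*(3 + S) = (K + (4/3 - 64/3))*(3 + S) = (K - 20)*(3 + S) = (-20 + K)*(3 + S))
x(I) = -4
x(j(-5, 2))*Q(-11, 10) = -4*8 = -32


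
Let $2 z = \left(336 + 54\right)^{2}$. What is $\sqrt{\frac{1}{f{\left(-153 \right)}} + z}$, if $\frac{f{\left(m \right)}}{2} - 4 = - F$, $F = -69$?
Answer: $\frac{\sqrt{1621081946}}{146} \approx 275.77$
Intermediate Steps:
$z = 76050$ ($z = \frac{\left(336 + 54\right)^{2}}{2} = \frac{390^{2}}{2} = \frac{1}{2} \cdot 152100 = 76050$)
$f{\left(m \right)} = 146$ ($f{\left(m \right)} = 8 + 2 \left(\left(-1\right) \left(-69\right)\right) = 8 + 2 \cdot 69 = 8 + 138 = 146$)
$\sqrt{\frac{1}{f{\left(-153 \right)}} + z} = \sqrt{\frac{1}{146} + 76050} = \sqrt{\frac{11103301}{146}} = \frac{\sqrt{1621081946}}{146}$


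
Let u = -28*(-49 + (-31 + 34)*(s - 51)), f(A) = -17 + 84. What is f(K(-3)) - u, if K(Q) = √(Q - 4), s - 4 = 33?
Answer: -2481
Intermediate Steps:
s = 37 (s = 4 + 33 = 37)
K(Q) = √(-4 + Q)
f(A) = 67
u = 2548 (u = -28*(-49 + (-31 + 34)*(37 - 51)) = -28*(-49 + 3*(-14)) = -28*(-49 - 42) = -28*(-91) = 2548)
f(K(-3)) - u = 67 - 1*2548 = 67 - 2548 = -2481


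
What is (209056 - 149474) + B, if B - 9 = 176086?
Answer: 235677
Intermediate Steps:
B = 176095 (B = 9 + 176086 = 176095)
(209056 - 149474) + B = (209056 - 149474) + 176095 = 59582 + 176095 = 235677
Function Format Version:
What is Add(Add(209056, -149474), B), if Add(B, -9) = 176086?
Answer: 235677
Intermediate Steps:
B = 176095 (B = Add(9, 176086) = 176095)
Add(Add(209056, -149474), B) = Add(Add(209056, -149474), 176095) = Add(59582, 176095) = 235677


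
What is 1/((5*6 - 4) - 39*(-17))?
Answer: 1/689 ≈ 0.0014514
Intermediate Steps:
1/((5*6 - 4) - 39*(-17)) = 1/((30 - 4) + 663) = 1/(26 + 663) = 1/689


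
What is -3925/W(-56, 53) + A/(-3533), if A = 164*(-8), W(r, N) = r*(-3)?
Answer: -13646609/593544 ≈ -22.992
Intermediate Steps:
W(r, N) = -3*r
A = -1312
-3925/W(-56, 53) + A/(-3533) = -3925/((-3*(-56))) - 1312/(-3533) = -3925/168 - 1312*(-1/3533) = -3925*1/168 + 1312/3533 = -3925/168 + 1312/3533 = -13646609/593544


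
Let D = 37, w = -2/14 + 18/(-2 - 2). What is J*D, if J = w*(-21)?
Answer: 7215/2 ≈ 3607.5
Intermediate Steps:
w = -65/14 (w = -2*1/14 + 18/(-4) = -⅐ + 18*(-¼) = -⅐ - 9/2 = -65/14 ≈ -4.6429)
J = 195/2 (J = -65/14*(-21) = 195/2 ≈ 97.500)
J*D = (195/2)*37 = 7215/2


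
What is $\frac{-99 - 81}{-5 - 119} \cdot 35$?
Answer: $\frac{1575}{31} \approx 50.806$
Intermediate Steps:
$\frac{-99 - 81}{-5 - 119} \cdot 35 = - \frac{180}{-124} \cdot 35 = \left(-180\right) \left(- \frac{1}{124}\right) 35 = \frac{45}{31} \cdot 35 = \frac{1575}{31}$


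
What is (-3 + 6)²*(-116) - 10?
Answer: -1054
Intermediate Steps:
(-3 + 6)²*(-116) - 10 = 3²*(-116) - 10 = 9*(-116) - 10 = -1044 - 10 = -1054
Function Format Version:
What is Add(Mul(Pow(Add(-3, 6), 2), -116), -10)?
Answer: -1054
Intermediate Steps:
Add(Mul(Pow(Add(-3, 6), 2), -116), -10) = Add(Mul(Pow(3, 2), -116), -10) = Add(Mul(9, -116), -10) = Add(-1044, -10) = -1054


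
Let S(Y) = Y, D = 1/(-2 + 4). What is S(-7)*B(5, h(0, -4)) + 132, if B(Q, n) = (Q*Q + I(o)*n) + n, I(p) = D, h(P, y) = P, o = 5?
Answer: -43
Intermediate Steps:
D = 1/2 ≈ 0.50000
I(p) = 1/2
B(Q, n) = Q**2 + 3*n/2 (B(Q, n) = (Q*Q + n/2) + n = (Q**2 + n/2) + n = Q**2 + 3*n/2)
S(-7)*B(5, h(0, -4)) + 132 = -7*(5**2 + (3/2)*0) + 132 = -7*(25 + 0) + 132 = -7*25 + 132 = -175 + 132 = -43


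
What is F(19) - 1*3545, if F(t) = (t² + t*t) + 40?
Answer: -2783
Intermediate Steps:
F(t) = 40 + 2*t² (F(t) = (t² + t²) + 40 = 2*t² + 40 = 40 + 2*t²)
F(19) - 1*3545 = (40 + 2*19²) - 1*3545 = (40 + 2*361) - 3545 = (40 + 722) - 3545 = 762 - 3545 = -2783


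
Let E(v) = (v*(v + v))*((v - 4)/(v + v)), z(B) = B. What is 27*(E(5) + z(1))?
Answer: 162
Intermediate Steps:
E(v) = v*(-4 + v) (E(v) = (v*(2*v))*((-4 + v)/((2*v))) = (2*v**2)*((-4 + v)*(1/(2*v))) = (2*v**2)*((-4 + v)/(2*v)) = v*(-4 + v))
27*(E(5) + z(1)) = 27*(5*(-4 + 5) + 1) = 27*(5*1 + 1) = 27*(5 + 1) = 27*6 = 162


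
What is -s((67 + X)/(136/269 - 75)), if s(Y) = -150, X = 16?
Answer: 150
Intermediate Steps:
-s((67 + X)/(136/269 - 75)) = -1*(-150) = 150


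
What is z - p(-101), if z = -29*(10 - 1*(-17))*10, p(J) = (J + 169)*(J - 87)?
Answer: 4954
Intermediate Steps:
p(J) = (-87 + J)*(169 + J) (p(J) = (169 + J)*(-87 + J) = (-87 + J)*(169 + J))
z = -7830 (z = -29*(10 + 17)*10 = -29*27*10 = -783*10 = -7830)
z - p(-101) = -7830 - (-14703 + (-101)**2 + 82*(-101)) = -7830 - (-14703 + 10201 - 8282) = -7830 - 1*(-12784) = -7830 + 12784 = 4954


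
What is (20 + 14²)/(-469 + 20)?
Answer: -216/449 ≈ -0.48107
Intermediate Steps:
(20 + 14²)/(-469 + 20) = (20 + 196)/(-449) = 216*(-1/449) = -216/449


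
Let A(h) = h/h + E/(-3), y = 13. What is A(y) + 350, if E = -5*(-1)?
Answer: 1048/3 ≈ 349.33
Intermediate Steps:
E = 5
A(h) = -2/3 (A(h) = h/h + 5/(-3) = 1 + 5*(-1/3) = 1 - 5/3 = -2/3)
A(y) + 350 = -2/3 + 350 = 1048/3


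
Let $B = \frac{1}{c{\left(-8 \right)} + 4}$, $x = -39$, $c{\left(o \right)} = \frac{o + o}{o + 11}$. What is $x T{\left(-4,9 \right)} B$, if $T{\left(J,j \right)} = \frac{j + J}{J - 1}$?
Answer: $- \frac{117}{4} \approx -29.25$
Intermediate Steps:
$c{\left(o \right)} = \frac{2 o}{11 + o}$
$T{\left(J,j \right)} = \frac{J + j}{-1 + J}$
$B = - \frac{3}{4}$ ($B = \frac{1}{2 \left(-8\right) \frac{1}{11 - 8} + 4} = \frac{1}{2 \left(-8\right) \frac{1}{3} + 4} = \frac{1}{- \frac{16}{3} + 4} = \frac{1}{- \frac{4}{3}} = - \frac{3}{4} \approx -0.75$)
$x T{\left(-4,9 \right)} B = - 39 \frac{-4 + 9}{-1 - 4} \left(- \frac{3}{4}\right) = - 39 \frac{1}{-5} \cdot 5 \left(- \frac{3}{4}\right) = - 39 \left(\left(- \frac{1}{5}\right) 5\right) \left(- \frac{3}{4}\right) = \left(-39\right) \left(-1\right) \left(- \frac{3}{4}\right) = 39 \left(- \frac{3}{4}\right) = - \frac{117}{4}$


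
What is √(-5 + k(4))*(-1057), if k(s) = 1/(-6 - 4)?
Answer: -1057*I*√510/10 ≈ -2387.0*I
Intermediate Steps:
k(s) = -⅒ (k(s) = 1/(-10) = -⅒)
√(-5 + k(4))*(-1057) = √(-5 - ⅒)*(-1057) = √(-51/10)*(-1057) = (I*√510/10)*(-1057) = -1057*I*√510/10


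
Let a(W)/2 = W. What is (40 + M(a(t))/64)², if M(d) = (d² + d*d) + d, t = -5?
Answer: 1890625/1024 ≈ 1846.3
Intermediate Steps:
a(W) = 2*W
M(d) = d + 2*d² (M(d) = (d² + d²) + d = 2*d² + d = d + 2*d²)
(40 + M(a(t))/64)² = (40 + ((2*(-5))*(1 + 2*(2*(-5))))/64)² = (40 - 10*(1 + 2*(-10))*(1/64))² = (40 - 10*(1 - 20)*(1/64))² = (40 - 10*(-19)*(1/64))² = (40 + 190*(1/64))² = (40 + 95/32)² = (1375/32)² = 1890625/1024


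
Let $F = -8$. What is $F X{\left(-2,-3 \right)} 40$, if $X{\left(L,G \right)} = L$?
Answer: $640$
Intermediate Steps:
$F X{\left(-2,-3 \right)} 40 = \left(-8\right) \left(-2\right) 40 = 16 \cdot 40 = 640$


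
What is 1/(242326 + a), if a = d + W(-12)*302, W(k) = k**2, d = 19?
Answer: 1/285833 ≈ 3.4985e-6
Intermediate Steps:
a = 43507 (a = 19 + (-12)**2*302 = 19 + 144*302 = 19 + 43488 = 43507)
1/(242326 + a) = 1/(242326 + 43507) = 1/285833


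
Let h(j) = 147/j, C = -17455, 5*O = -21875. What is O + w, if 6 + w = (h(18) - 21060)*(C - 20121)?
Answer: 2373117925/3 ≈ 7.9104e+8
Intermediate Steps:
O = -4375 (O = (⅕)*(-21875) = -4375)
w = 2373131050/3 (w = -6 + (147/18 - 21060)*(-17455 - 20121) = -6 + (147*(1/18) - 21060)*(-37576) = -6 + (49/6 - 21060)*(-37576) = -6 - 126311/6*(-37576) = -6 + 2373131068/3 = 2373131050/3 ≈ 7.9104e+8)
O + w = -4375 + 2373131050/3 = 2373117925/3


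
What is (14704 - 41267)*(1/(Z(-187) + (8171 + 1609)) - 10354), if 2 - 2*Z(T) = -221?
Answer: 5440983760340/19783 ≈ 2.7503e+8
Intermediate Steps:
Z(T) = 223/2 (Z(T) = 1 - ½*(-221) = 1 + 221/2 = 223/2)
(14704 - 41267)*(1/(Z(-187) + (8171 + 1609)) - 10354) = (14704 - 41267)*(1/(223/2 + (8171 + 1609)) - 10354) = -26563*(1/(223/2 + 9780) - 10354) = -26563*(1/(19783/2) - 10354) = -26563*(2/19783 - 10354) = -26563*(-204833180/19783) = 5440983760340/19783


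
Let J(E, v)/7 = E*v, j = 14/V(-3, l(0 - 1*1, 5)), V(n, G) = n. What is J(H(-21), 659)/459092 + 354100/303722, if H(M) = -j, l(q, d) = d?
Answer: 126827101451/104577255318 ≈ 1.2128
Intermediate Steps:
j = -14/3 (j = 14/(-3) = 14*(-⅓) = -14/3 ≈ -4.6667)
H(M) = 14/3 (H(M) = -1*(-14/3) = 14/3)
J(E, v) = 7*E*v (J(E, v) = 7*(E*v) = 7*E*v)
J(H(-21), 659)/459092 + 354100/303722 = (7*(14/3)*659)/459092 + 354100/303722 = (64582/3)*(1/459092) + 354100*(1/303722) = 32291/688638 + 177050/151861 = 126827101451/104577255318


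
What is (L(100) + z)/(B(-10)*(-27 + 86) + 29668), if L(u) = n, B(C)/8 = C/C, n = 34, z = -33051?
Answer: -241/220 ≈ -1.0955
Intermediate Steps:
B(C) = 8 (B(C) = 8*(C/C) = 8*1 = 8)
L(u) = 34
(L(100) + z)/(B(-10)*(-27 + 86) + 29668) = (34 - 33051)/(8*(-27 + 86) + 29668) = -33017/(8*59 + 29668) = -33017/(472 + 29668) = -33017/30140 = -33017*1/30140 = -241/220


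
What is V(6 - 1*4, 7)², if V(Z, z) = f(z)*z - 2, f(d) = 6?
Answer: 1600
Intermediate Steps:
V(Z, z) = -2 + 6*z (V(Z, z) = 6*z - 2 = -2 + 6*z)
V(6 - 1*4, 7)² = (-2 + 6*7)² = (-2 + 42)² = 40² = 1600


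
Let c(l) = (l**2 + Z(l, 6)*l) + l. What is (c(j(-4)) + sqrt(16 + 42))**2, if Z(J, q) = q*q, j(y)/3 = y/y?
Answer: (120 + sqrt(58))**2 ≈ 16286.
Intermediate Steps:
j(y) = 3 (j(y) = 3*(y/y) = 3*1 = 3)
Z(J, q) = q**2
c(l) = l**2 + 37*l (c(l) = (l**2 + 6**2*l) + l = (l**2 + 36*l) + l = l**2 + 37*l)
(c(j(-4)) + sqrt(16 + 42))**2 = (3*(37 + 3) + sqrt(16 + 42))**2 = (3*40 + sqrt(58))**2 = (120 + sqrt(58))**2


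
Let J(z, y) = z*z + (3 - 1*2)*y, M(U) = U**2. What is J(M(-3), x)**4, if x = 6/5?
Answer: 28534304241/625 ≈ 4.5655e+7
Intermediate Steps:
x = 6/5 (x = 6*(1/5) = 6/5 ≈ 1.2000)
J(z, y) = y + z**2 (J(z, y) = z**2 + (3 - 2)*y = z**2 + 1*y = z**2 + y = y + z**2)
J(M(-3), x)**4 = (6/5 + ((-3)**2)**2)**4 = (6/5 + 9**2)**4 = (6/5 + 81)**4 = (411/5)**4 = 28534304241/625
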